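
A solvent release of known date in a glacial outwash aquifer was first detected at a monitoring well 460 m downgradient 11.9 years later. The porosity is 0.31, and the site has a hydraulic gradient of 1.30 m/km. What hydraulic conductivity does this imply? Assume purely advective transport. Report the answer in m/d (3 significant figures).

25.3 m/d

t = 11.9 years = 4344 d
v = L / t = 460 / 4344 = 0.1059 m/d
K = v · n / i = 0.1059 × 0.31 / 0.0013 = 25.3 m/d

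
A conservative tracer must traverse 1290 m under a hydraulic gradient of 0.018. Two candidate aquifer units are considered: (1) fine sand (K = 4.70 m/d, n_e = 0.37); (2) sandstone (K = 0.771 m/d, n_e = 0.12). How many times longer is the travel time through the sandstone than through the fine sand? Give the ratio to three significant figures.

1.98

Unit 1 (fine sand): v = 4.70×0.018/0.37 = 0.2286 m/d, t = 1290/0.2286 = 5642 d
Unit 2 (sandstone): v = 0.771×0.018/0.12 = 0.1157 m/d, t = 1290/0.1157 = 11150 d
t(sandstone) / t(fine sand) = 11150/5642 = 1.98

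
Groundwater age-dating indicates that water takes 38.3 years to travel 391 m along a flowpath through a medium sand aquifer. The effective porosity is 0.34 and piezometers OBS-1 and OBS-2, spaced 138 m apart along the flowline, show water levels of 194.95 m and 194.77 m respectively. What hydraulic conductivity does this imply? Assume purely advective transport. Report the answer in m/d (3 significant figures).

7.29 m/d

Hydraulic gradient i = (194.95 − 194.77) / 138 = 0.18 / 138 = 0.001304
t = 38.3 years = 13980 d
v = L / t = 391 / 13980 = 0.02797 m/d
K = v · n / i = 0.02797 × 0.34 / 0.001304 = 7.29 m/d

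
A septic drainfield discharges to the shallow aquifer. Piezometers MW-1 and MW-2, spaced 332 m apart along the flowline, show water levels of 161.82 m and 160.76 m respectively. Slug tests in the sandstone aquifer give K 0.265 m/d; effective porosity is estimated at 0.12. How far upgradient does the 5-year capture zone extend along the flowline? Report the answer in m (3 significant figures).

12.9 m

Hydraulic gradient i = (161.82 − 160.76) / 332 = 1.06 / 332 = 0.003193
Darcy flux q = K·i = 0.265 × 0.003193 = 8.461e-4 m/d
Average linear velocity = 8.461e-4 / 0.12 = 0.007051 m/d
T = 5 yr × 365 = 1825 d
L = v × T = 0.007051 × 1825 = 12.87 m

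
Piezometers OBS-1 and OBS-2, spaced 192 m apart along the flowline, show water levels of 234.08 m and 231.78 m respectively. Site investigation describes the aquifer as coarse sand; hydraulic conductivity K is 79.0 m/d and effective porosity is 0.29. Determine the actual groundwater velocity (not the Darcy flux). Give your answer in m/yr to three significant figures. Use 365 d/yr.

1190 m/yr

Hydraulic gradient i = (234.08 − 231.78) / 192 = 2.30 / 192 = 0.01198
Darcy flux q = K·i = 79.0 × 0.01198 = 0.9464 m/d
v_s = q/n_e = 0.9464/0.29 = 3.263 m/d
   = 3.263 × 365 = 1190 m/yr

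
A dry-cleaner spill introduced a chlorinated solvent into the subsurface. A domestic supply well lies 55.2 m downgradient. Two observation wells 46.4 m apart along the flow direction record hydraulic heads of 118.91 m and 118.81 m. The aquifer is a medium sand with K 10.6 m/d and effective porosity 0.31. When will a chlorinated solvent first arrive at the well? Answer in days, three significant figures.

749 days

Hydraulic gradient i = (118.91 − 118.81) / 46.4 = 0.10 / 46.4 = 0.002155
q = Ki = 10.6 × 0.002155 = 0.02284 m/d
v_s = q/n_e = 0.02284/0.31 = 0.07369 m/d
t = L / v = 55.2 / 0.07369 = 749.1 d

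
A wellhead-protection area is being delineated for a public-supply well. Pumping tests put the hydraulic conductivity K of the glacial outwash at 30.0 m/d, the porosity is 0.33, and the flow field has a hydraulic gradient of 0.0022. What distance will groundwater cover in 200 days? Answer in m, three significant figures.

40.0 m

q = Ki = 30.0 × 0.0022 = 0.06600 m/d
v_s = q/n_e = 0.06600/0.33 = 0.2000 m/d
L = v × T = 0.2000 × 200 = 40.00 m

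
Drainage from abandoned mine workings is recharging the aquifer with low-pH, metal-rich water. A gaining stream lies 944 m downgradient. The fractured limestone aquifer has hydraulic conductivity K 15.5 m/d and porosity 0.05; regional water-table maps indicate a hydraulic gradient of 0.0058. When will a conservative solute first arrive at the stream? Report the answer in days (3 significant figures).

Darcy flux q = K·i = 15.5 × 0.0058 = 0.08990 m/d
v = Ki/n = 15.5·0.0058/0.05 = 1.798 m/d
t = L / v = 944 / 1.798 = 525.0 d

525 days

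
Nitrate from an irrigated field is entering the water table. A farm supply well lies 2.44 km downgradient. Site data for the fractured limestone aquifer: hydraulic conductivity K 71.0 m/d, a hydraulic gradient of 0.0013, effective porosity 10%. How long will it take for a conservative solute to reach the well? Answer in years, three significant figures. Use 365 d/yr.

7.24 years

Specific discharge q = 71.0 × 0.0013 = 0.09230 m/d
Average linear velocity = 0.09230 / 0.10 = 0.9230 m/d
L = 2.44 km = 2440 m
t = L / v = 2440 / 0.9230 = 2644 d
   = 2644 / 365 = 7.24 yr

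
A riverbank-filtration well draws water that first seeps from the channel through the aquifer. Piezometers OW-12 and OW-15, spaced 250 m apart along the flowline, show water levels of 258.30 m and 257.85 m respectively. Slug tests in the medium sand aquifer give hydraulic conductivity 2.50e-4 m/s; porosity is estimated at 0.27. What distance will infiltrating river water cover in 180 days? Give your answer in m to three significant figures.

25.9 m

Hydraulic gradient i = (258.30 − 257.85) / 250 = 0.45 / 250 = 0.001800
K = 2.50e-4 m/s × 86400 s/d = 21.60 m/d
Darcy flux q = K·i = 21.60 × 0.001800 = 0.03888 m/d
v_s = q/n_e = 0.03888/0.27 = 0.1440 m/d
L = v × T = 0.1440 × 180 = 25.92 m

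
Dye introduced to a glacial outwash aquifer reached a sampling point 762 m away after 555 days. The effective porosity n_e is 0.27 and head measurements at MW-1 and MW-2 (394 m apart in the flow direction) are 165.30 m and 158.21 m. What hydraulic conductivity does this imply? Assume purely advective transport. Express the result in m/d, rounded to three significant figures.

Hydraulic gradient i = (165.30 − 158.21) / 394 = 7.09 / 394 = 0.01799
v = L / t = 762 / 555 = 1.373 m/d
K = v · n / i = 1.373 × 0.27 / 0.01799 = 20.6 m/d

20.6 m/d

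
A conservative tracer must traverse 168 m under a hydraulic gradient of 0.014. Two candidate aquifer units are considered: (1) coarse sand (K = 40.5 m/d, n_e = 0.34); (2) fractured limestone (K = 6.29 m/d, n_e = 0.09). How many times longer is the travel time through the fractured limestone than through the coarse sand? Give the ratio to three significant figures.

1.70

Unit 1 (coarse sand): v = 40.5×0.014/0.34 = 1.668 m/d, t = 168/1.668 = 100.7 d
Unit 2 (fractured limestone): v = 6.29×0.014/0.09 = 0.9784 m/d, t = 168/0.9784 = 171.7 d
t(fractured limestone) / t(coarse sand) = 171.7/100.7 = 1.70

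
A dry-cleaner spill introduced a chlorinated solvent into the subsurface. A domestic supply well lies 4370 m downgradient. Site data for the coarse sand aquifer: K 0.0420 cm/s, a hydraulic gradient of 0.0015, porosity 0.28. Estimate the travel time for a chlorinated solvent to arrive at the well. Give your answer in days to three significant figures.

K = 0.0420 cm/s × 864 = 36.29 m/d
q = Ki = 36.29 × 0.0015 = 0.05443 m/d
v = Ki/n = 36.29·0.0015/0.28 = 0.1944 m/d
t = L / v = 4370 / 0.1944 = 22480 d

22500 days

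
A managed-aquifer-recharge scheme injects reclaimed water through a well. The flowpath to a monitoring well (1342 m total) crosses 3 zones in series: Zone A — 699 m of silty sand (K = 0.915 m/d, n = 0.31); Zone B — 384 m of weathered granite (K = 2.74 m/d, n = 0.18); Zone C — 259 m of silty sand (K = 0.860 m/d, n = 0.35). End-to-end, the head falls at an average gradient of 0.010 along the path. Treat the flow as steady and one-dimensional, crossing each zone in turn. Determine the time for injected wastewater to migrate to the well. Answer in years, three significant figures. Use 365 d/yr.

Steady 1-D flow in series ⇒ the Darcy flux q is identical in every zone and the zone head losses add (resistances L/K in series).
Σ(L/K) = 699/0.915 + 384/2.74 + 259/0.860 = 763.9 + 140.1 + 301.2 = 1205 d
K_eq = L_total / Σ(L/K) = 1342 / 1205 = 1.113 m/d
q = K_eq · i = 1.113 × 0.010 = 0.01113 m/d (same in every zone)
Zone A: v = q/n = 0.01113/0.31 = 0.03592 m/d → t_A = 699/0.03592 = 19460 d
Zone B: v = q/n = 0.01113/0.18 = 0.06186 m/d → t_B = 384/0.06186 = 6208 d
Zone C: v = q/n = 0.01113/0.35 = 0.03181 m/d → t_C = 259/0.03181 = 8141 d
Total t = 19460 + 6208 + 8141 = 33810 d
   = 33810 / 365 = 92.6 yr

92.6 years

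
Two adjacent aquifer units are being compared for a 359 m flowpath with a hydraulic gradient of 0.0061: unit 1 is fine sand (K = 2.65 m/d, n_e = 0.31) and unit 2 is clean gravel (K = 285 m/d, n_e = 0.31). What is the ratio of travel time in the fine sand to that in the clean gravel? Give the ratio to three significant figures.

108

Unit 1 (fine sand): v = 2.65×0.0061/0.31 = 0.05215 m/d, t = 359/0.05215 = 6885 d
Unit 2 (clean gravel): v = 285×0.0061/0.31 = 5.608 m/d, t = 359/5.608 = 64.01 d
t(fine sand) / t(clean gravel) = 6885/64.01 = 108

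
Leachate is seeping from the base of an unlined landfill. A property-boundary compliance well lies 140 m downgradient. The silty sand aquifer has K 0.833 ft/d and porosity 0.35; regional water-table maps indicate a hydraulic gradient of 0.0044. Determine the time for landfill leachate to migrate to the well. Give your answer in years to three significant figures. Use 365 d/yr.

K = 0.833 ft/d × 0.3048 = 0.2539 m/d
Darcy flux q = K·i = 0.2539 × 0.0044 = 0.001117 m/d
v = Ki/n = 0.2539·0.0044/0.35 = 0.003192 m/d
t = L / v = 140 / 0.003192 = 43860 d
   = 43860 / 365 = 120 yr

120 years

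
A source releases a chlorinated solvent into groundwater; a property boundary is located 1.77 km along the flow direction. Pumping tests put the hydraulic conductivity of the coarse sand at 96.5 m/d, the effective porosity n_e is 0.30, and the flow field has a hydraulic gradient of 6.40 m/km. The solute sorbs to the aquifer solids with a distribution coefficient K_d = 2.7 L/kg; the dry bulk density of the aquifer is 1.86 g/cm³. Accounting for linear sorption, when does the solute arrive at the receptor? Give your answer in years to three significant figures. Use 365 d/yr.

Darcy flux q = K·i = 96.5 × 0.0064 = 0.6176 m/d
Seepage velocity v = q / n = 0.6176 / 0.30 = 2.059 m/d
Retardation R = 1 + ρ_b·K_d/n = 1 + 1.86×2.7/0.30 = 17.74
Contaminant velocity v_c = v/R = 2.059/17.74 = 0.1160 m/d
L = 1.77 km = 1770 m
t = L/v_c = 1770/0.1160 = 15250 d
   = 15250/365 = 41.8 yr

41.8 years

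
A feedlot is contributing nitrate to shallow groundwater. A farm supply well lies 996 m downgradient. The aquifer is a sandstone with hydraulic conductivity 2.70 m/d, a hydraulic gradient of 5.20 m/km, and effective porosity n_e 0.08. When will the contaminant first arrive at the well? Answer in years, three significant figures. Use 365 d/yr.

15.5 years

q = Ki = 2.70 × 0.0052 = 0.01404 m/d
v_s = q/n_e = 0.01404/0.08 = 0.1755 m/d
t = L / v = 996 / 0.1755 = 5675 d
   = 5675 / 365 = 15.5 yr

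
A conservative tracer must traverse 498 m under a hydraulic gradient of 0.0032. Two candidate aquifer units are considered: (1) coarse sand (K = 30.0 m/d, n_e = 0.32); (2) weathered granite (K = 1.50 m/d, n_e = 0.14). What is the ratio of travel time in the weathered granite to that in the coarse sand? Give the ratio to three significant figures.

Unit 1 (coarse sand): v = 30.0×0.0032/0.32 = 0.3000 m/d, t = 498/0.3000 = 1660 d
Unit 2 (weathered granite): v = 1.50×0.0032/0.14 = 0.03429 m/d, t = 498/0.03429 = 14530 d
t(weathered granite) / t(coarse sand) = 14530/1660 = 8.75

8.75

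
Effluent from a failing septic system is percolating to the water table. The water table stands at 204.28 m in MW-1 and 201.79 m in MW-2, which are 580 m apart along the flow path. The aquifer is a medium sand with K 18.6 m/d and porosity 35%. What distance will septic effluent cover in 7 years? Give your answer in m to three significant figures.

Hydraulic gradient i = (204.28 − 201.79) / 580 = 2.49 / 580 = 0.004293
Specific discharge q = 18.6 × 0.004293 = 0.07985 m/d
v_s = q/n_e = 0.07985/0.35 = 0.2281 m/d
T = 7 yr × 365 = 2555 d
L = v × T = 0.2281 × 2555 = 582.9 m

583 m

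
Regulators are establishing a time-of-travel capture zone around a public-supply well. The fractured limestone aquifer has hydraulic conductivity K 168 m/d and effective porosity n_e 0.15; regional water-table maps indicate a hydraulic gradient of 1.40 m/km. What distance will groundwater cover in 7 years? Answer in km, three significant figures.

4.01 km

Specific discharge q = 168 × 0.0014 = 0.2352 m/d
Average linear velocity = 0.2352 / 0.15 = 1.568 m/d
T = 7 yr × 365 = 2555 d
L = v × T = 1.568 × 2555 = 4006 m
   = 4.01 km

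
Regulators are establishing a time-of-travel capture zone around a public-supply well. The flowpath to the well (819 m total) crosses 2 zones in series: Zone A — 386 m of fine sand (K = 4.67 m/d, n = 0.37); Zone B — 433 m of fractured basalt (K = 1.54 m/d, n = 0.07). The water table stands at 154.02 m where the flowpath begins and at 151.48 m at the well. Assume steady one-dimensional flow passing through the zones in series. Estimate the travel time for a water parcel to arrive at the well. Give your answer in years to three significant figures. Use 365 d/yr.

Total head drop ΔH = 154.02 − 151.48 = 2.54 m
Continuity: the same q passes through each zone, so ΔH = q·Σ(L_j/K_j) — the zones act as resistances in series.
Σ(L/K) = 386/4.67 + 433/1.54 = 82.66 + 281.2 = 363.8 d
q = ΔH / Σ(L/K) = 2.54 / 363.8 = 0.006981 m/d (same in every zone)
Zone A: v = q/n = 0.006981/0.37 = 0.01887 m/d → t_A = 386/0.01887 = 20460 d
Zone B: v = q/n = 0.006981/0.07 = 0.09973 m/d → t_B = 433/0.09973 = 4342 d
Total t = 20460 + 4342 = 24800 d
   = 24800 / 365 = 67.9 yr

67.9 years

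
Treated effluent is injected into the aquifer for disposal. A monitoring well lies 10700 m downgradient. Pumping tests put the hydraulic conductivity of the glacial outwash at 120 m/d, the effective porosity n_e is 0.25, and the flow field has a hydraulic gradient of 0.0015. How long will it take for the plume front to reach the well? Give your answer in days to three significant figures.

Specific discharge q = 120 × 0.0015 = 0.1800 m/d
v = Ki/n = 120·0.0015/0.25 = 0.7200 m/d
t = L / v = 10700 / 0.7200 = 14860 d

14900 days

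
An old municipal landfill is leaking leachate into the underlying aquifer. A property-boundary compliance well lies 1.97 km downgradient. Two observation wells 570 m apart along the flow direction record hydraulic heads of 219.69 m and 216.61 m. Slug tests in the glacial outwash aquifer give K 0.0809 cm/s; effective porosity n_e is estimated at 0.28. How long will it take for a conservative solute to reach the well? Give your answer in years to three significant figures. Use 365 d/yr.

Hydraulic gradient i = (219.69 − 216.61) / 570 = 3.08 / 570 = 0.005404
K = 0.0809 cm/s × 864 = 69.90 m/d
Darcy flux q = K·i = 69.90 × 0.005404 = 0.3777 m/d
v_s = q/n_e = 0.3777/0.28 = 1.349 m/d
L = 1.97 km = 1970 m
t = L / v = 1970 / 1.349 = 1460 d
   = 1460 / 365 = 4.00 yr

4.00 years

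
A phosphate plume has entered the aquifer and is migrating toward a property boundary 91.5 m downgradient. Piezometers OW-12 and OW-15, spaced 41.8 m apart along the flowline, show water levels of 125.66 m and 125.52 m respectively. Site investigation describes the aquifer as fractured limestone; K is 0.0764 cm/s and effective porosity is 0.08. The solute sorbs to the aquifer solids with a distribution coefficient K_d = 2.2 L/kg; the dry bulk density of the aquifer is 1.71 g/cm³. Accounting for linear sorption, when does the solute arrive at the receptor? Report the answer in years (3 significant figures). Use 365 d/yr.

4.36 years

Hydraulic gradient i = (125.66 − 125.52) / 41.8 = 0.14 / 41.8 = 0.003349
K = 0.0764 cm/s × 864 = 66.01 m/d
q = Ki = 66.01 × 0.003349 = 0.2211 m/d
v = Ki/n = 66.01·0.003349/0.08 = 2.764 m/d
Retardation R = 1 + ρ_b·K_d/n = 1 + 1.71×2.2/0.08 = 48.03
Contaminant velocity v_c = v/R = 2.764/48.03 = 0.05754 m/d
t = L/v_c = 91.5/0.05754 = 1590 d
   = 1590/365 = 4.36 yr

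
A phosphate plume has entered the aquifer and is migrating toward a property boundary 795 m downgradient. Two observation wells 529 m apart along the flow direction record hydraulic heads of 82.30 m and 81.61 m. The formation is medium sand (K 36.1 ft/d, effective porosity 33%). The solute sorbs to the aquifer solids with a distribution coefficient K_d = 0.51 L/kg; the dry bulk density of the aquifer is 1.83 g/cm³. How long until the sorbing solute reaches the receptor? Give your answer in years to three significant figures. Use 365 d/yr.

192 years

Hydraulic gradient i = (82.30 − 81.61) / 529 = 0.69 / 529 = 0.001304
K = 36.1 ft/d × 0.3048 = 11.00 m/d
q = Ki = 11.00 × 0.001304 = 0.01435 m/d
Average linear velocity = 0.01435 / 0.33 = 0.04349 m/d
Retardation R = 1 + ρ_b·K_d/n = 1 + 1.83×0.51/0.33 = 3.828
Contaminant velocity v_c = v/R = 0.04349/3.828 = 0.01136 m/d
t = L/v_c = 795/0.01136 = 69980 d
   = 69980/365 = 192 yr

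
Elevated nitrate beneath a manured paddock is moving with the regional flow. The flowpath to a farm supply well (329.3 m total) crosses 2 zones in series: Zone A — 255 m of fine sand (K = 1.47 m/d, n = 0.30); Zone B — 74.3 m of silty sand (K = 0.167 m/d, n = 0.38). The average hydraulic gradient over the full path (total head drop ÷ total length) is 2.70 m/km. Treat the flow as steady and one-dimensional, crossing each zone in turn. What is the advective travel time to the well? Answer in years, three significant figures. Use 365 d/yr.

200 years

Continuity: the same q passes through each zone, so ΔH = q·Σ(L_j/K_j) — the zones act as resistances in series.
Σ(L/K) = 255/1.47 + 74.3/0.167 = 173.5 + 444.9 = 618.4 d
K_eq = L_total / Σ(L/K) = 329.3 / 618.4 = 0.5325 m/d
q = K_eq · i = 0.5325 × 0.0027 = 0.001438 m/d (same in every zone)
Zone A: v = q/n = 0.001438/0.30 = 0.004793 m/d → t_A = 255/0.004793 = 53210 d
Zone B: v = q/n = 0.001438/0.38 = 0.003784 m/d → t_B = 74.3/0.003784 = 19640 d
Total t = 53210 + 19640 = 72840 d
   = 72840 / 365 = 200 yr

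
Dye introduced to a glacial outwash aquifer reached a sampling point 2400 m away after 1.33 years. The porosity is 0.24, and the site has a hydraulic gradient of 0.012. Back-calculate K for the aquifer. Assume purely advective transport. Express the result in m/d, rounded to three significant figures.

t = 1.33 years = 485.5 d
v = L / t = 2400 / 485.5 = 4.944 m/d
K = v · n / i = 4.944 × 0.24 / 0.012 = 98.9 m/d

98.9 m/d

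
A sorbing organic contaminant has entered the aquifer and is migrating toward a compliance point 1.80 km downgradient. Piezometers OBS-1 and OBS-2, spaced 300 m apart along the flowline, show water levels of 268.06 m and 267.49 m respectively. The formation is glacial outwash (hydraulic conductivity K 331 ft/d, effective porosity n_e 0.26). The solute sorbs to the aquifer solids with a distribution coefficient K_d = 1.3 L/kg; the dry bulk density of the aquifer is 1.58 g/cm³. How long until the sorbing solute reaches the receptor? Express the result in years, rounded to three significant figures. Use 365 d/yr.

Hydraulic gradient i = (268.06 − 267.49) / 300 = 0.57 / 300 = 0.001900
K = 331 ft/d × 0.3048 = 100.9 m/d
Darcy flux q = K·i = 100.9 × 0.001900 = 0.1917 m/d
v_s = q/n_e = 0.1917/0.26 = 0.7373 m/d
Retardation R = 1 + ρ_b·K_d/n = 1 + 1.58×1.3/0.26 = 8.900
Contaminant velocity v_c = v/R = 0.7373/8.900 = 0.08284 m/d
L = 1.80 km = 1800 m
t = L/v_c = 1800/0.08284 = 21730 d
   = 21730/365 = 59.5 yr

59.5 years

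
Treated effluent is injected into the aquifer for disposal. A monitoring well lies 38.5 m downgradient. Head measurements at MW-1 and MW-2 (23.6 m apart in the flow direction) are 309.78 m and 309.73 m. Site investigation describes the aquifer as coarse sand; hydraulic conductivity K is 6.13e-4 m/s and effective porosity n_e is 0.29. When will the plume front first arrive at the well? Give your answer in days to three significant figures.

Hydraulic gradient i = (309.78 − 309.73) / 23.6 = 0.05 / 23.6 = 0.002119
K = 6.13e-4 m/s × 86400 s/d = 52.96 m/d
Darcy flux q = K·i = 52.96 × 0.002119 = 0.1122 m/d
Seepage velocity v = q / n = 0.1122 / 0.29 = 0.3869 m/d
t = L / v = 38.5 / 0.3869 = 99.50 d

99.5 days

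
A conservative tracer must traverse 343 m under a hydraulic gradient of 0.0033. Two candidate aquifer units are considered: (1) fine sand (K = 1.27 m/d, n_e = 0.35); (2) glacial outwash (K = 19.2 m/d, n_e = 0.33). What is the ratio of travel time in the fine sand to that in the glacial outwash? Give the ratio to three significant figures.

Unit 1 (fine sand): v = 1.27×0.0033/0.35 = 0.01197 m/d, t = 343/0.01197 = 28640 d
Unit 2 (glacial outwash): v = 19.2×0.0033/0.33 = 0.1920 m/d, t = 343/0.1920 = 1786 d
t(fine sand) / t(glacial outwash) = 28640/1786 = 16.0

16.0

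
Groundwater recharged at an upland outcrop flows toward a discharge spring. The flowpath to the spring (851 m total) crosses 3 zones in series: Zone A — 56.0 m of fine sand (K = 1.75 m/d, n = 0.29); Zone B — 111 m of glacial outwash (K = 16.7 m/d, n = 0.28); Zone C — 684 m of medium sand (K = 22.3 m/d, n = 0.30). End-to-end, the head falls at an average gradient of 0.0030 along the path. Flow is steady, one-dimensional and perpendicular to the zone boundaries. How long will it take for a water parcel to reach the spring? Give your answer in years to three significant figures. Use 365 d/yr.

Steady 1-D flow in series ⇒ the Darcy flux q is identical in every zone and the zone head losses add (resistances L/K in series).
Σ(L/K) = 56.0/1.75 + 111/16.7 + 684/22.3 = 32.00 + 6.647 + 30.67 = 69.32 d
K_eq = L_total / Σ(L/K) = 851 / 69.32 = 12.28 m/d
q = K_eq · i = 12.28 × 0.0030 = 0.03683 m/d (same in every zone)
Zone A: v = q/n = 0.03683/0.29 = 0.1270 m/d → t_A = 56.0/0.1270 = 441.0 d
Zone B: v = q/n = 0.03683/0.28 = 0.1315 m/d → t_B = 111/0.1315 = 843.9 d
Zone C: v = q/n = 0.03683/0.30 = 0.1228 m/d → t_C = 684/0.1228 = 5572 d
Total t = 441.0 + 843.9 + 5572 = 6856 d
   = 6856 / 365 = 18.8 yr

18.8 years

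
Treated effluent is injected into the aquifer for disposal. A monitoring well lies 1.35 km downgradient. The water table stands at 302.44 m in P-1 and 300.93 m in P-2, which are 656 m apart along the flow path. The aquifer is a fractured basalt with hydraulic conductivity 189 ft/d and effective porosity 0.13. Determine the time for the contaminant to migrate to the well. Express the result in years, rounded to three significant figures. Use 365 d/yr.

3.63 years

Hydraulic gradient i = (302.44 − 300.93) / 656 = 1.51 / 656 = 0.002302
K = 189 ft/d × 0.3048 = 57.61 m/d
Specific discharge q = 57.61 × 0.002302 = 0.1326 m/d
v_s = q/n_e = 0.1326/0.13 = 1.020 m/d
L = 1.35 km = 1350 m
t = L / v = 1350 / 1.020 = 1324 d
   = 1324 / 365 = 3.63 yr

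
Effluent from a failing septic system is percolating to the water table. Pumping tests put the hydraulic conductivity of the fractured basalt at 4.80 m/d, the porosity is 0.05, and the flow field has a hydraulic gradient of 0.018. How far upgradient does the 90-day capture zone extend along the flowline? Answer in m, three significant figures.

q = Ki = 4.80 × 0.018 = 0.08640 m/d
v_s = q/n_e = 0.08640/0.05 = 1.728 m/d
L = v × T = 1.728 × 90 = 155.5 m

156 m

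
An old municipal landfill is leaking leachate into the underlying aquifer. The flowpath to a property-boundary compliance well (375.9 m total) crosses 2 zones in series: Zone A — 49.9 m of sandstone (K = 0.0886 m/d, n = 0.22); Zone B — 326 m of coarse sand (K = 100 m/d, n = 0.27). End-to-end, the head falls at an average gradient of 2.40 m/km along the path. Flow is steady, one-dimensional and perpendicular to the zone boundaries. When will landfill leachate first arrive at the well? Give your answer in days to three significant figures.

62200 days

Steady 1-D flow in series ⇒ the Darcy flux q is identical in every zone and the zone head losses add (resistances L/K in series).
Σ(L/K) = 49.9/0.0886 + 326/100 = 563.2 + 3.260 = 566.5 d
K_eq = L_total / Σ(L/K) = 375.9 / 566.5 = 0.6636 m/d
q = K_eq · i = 0.6636 × 0.0024 = 0.001593 m/d (same in every zone)
Zone A: v = q/n = 0.001593/0.22 = 0.007239 m/d → t_A = 49.9/0.007239 = 6893 d
Zone B: v = q/n = 0.001593/0.27 = 0.005899 m/d → t_B = 326/0.005899 = 55270 d
Total t = 6893 + 55270 = 62160 d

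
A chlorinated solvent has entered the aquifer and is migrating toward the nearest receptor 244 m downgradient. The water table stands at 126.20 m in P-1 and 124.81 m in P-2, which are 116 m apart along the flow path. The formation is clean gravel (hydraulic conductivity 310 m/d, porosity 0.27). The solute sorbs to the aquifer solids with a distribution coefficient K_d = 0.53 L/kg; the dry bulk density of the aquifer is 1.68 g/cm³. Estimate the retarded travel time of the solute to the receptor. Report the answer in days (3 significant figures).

Hydraulic gradient i = (126.20 − 124.81) / 116 = 1.39 / 116 = 0.01198
Specific discharge q = 310 × 0.01198 = 3.715 m/d
Average linear velocity = 3.715 / 0.27 = 13.76 m/d
Retardation R = 1 + ρ_b·K_d/n = 1 + 1.68×0.53/0.27 = 4.298
Contaminant velocity v_c = v/R = 13.76/4.298 = 3.201 m/d
t = L/v_c = 244/3.201 = 76.22 d

76.2 days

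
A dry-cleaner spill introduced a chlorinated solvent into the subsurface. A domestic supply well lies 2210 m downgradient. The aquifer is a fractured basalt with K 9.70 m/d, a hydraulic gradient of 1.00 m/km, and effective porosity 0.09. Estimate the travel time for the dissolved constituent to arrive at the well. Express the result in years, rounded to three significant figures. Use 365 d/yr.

q = Ki = 9.70 × 0.0010 = 0.009700 m/d
v = Ki/n = 9.70·0.0010/0.09 = 0.1078 m/d
t = L / v = 2210 / 0.1078 = 20510 d
   = 20510 / 365 = 56.2 yr

56.2 years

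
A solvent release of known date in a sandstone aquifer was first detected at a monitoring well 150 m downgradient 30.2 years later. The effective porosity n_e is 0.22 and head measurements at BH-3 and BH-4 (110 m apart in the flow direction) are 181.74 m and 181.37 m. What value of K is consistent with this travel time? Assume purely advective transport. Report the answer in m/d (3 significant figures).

Hydraulic gradient i = (181.74 − 181.37) / 110 = 0.37 / 110 = 0.003364
t = 30.2 years = 11020 d
v = L / t = 150 / 11020 = 0.01361 m/d
K = v · n / i = 0.01361 × 0.22 / 0.003364 = 0.890 m/d

0.890 m/d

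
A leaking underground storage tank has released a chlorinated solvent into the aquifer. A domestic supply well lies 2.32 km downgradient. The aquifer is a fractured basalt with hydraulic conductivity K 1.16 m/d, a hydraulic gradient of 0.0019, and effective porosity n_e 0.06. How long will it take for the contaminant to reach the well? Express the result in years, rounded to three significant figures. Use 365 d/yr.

Darcy flux q = K·i = 1.16 × 0.0019 = 0.002204 m/d
v_s = q/n_e = 0.002204/0.06 = 0.03673 m/d
L = 2.32 km = 2320 m
t = L / v = 2320 / 0.03673 = 63160 d
   = 63160 / 365 = 173 yr

173 years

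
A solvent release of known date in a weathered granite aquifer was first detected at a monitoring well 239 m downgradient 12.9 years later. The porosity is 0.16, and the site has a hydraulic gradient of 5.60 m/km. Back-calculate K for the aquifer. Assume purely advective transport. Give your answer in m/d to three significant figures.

1.45 m/d

t = 12.9 years = 4709 d
v = L / t = 239 / 4709 = 0.05076 m/d
K = v · n / i = 0.05076 × 0.16 / 0.0056 = 1.45 m/d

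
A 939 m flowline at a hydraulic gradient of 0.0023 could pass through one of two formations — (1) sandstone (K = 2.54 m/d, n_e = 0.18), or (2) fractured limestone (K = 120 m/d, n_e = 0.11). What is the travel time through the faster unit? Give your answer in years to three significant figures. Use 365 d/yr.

1.03 years

Unit 1 (sandstone): v = 2.54×0.0023/0.18 = 0.03246 m/d, t = 939/0.03246 = 28930 d
Unit 2 (fractured limestone): v = 120×0.0023/0.11 = 2.509 m/d, t = 939/2.509 = 374.2 d
Faster: 374.2 d / 365 = 1.03 yr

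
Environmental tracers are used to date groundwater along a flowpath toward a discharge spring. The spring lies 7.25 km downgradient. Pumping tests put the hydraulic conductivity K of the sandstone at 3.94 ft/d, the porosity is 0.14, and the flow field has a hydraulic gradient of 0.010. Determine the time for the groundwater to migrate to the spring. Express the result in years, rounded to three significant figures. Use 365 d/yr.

K = 3.94 ft/d × 0.3048 = 1.201 m/d
q = Ki = 1.201 × 0.010 = 0.01201 m/d
v_s = q/n_e = 0.01201/0.14 = 0.08578 m/d
L = 7.25 km = 7250 m
t = L / v = 7250 / 0.08578 = 84520 d
   = 84520 / 365 = 232 yr

232 years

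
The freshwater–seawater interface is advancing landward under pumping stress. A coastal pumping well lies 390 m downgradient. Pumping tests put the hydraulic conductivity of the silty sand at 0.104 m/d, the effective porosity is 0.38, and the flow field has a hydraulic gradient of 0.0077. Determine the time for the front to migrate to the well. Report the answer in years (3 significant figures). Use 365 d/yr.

q = Ki = 0.104 × 0.0077 = 8.008e-4 m/d
v_s = q/n_e = 8.008e-4/0.38 = 0.002107 m/d
t = L / v = 390 / 0.002107 = 185100 d
   = 185100 / 365 = 507 yr

507 years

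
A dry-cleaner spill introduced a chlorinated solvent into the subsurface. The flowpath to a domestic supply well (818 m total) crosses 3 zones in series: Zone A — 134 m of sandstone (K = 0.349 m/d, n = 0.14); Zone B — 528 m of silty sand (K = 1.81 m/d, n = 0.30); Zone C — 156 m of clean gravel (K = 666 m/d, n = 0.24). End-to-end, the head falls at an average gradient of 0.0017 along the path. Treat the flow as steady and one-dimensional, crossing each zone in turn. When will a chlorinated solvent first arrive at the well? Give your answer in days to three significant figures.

104000 days

Steady 1-D flow in series ⇒ the Darcy flux q is identical in every zone and the zone head losses add (resistances L/K in series).
Σ(L/K) = 134/0.349 + 528/1.81 + 156/666 = 384.0 + 291.7 + 0.2342 = 675.9 d
K_eq = L_total / Σ(L/K) = 818 / 675.9 = 1.210 m/d
q = K_eq · i = 1.210 × 0.0017 = 0.002057 m/d (same in every zone)
Zone A: v = q/n = 0.002057/0.14 = 0.01470 m/d → t_A = 134/0.01470 = 9118 d
Zone B: v = q/n = 0.002057/0.30 = 0.006858 m/d → t_B = 528/0.006858 = 76990 d
Zone C: v = q/n = 0.002057/0.24 = 0.008573 m/d → t_C = 156/0.008573 = 18200 d
Total t = 9118 + 76990 + 18200 = 104300 d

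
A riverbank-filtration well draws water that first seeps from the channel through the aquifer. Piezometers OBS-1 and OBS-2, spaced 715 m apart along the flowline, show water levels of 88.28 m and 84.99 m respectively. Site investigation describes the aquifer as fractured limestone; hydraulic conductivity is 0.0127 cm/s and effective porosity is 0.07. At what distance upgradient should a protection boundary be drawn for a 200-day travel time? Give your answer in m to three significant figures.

Hydraulic gradient i = (88.28 − 84.99) / 715 = 3.29 / 715 = 0.004601
K = 0.0127 cm/s × 864 = 10.97 m/d
Darcy flux q = K·i = 10.97 × 0.004601 = 0.05049 m/d
Seepage velocity v = q / n = 0.05049 / 0.07 = 0.7213 m/d
L = v × T = 0.7213 × 200 = 144.3 m

144 m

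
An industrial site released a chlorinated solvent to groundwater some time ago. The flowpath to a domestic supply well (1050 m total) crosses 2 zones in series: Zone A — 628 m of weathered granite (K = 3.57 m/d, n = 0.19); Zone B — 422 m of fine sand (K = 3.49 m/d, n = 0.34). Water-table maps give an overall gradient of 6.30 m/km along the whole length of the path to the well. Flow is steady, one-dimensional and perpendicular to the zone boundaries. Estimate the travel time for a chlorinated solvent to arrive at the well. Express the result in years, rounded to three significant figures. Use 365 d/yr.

32.3 years

Continuity: the same q passes through each zone, so ΔH = q·Σ(L_j/K_j) — the zones act as resistances in series.
Σ(L/K) = 628/3.57 + 422/3.49 = 175.9 + 120.9 = 296.8 d
K_eq = L_total / Σ(L/K) = 1050 / 296.8 = 3.537 m/d
q = K_eq · i = 3.537 × 0.0063 = 0.02229 m/d (same in every zone)
Zone A: v = q/n = 0.02229/0.19 = 0.1173 m/d → t_A = 628/0.1173 = 5354 d
Zone B: v = q/n = 0.02229/0.34 = 0.06555 m/d → t_B = 422/0.06555 = 6438 d
Total t = 5354 + 6438 = 11790 d
   = 11790 / 365 = 32.3 yr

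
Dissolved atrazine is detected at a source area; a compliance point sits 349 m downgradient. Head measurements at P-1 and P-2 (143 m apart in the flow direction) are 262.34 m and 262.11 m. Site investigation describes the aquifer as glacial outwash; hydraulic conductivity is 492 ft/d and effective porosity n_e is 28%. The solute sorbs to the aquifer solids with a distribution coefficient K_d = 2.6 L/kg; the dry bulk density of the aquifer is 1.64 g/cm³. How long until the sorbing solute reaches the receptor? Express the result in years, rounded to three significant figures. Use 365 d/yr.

Hydraulic gradient i = (262.34 − 262.11) / 143 = 0.23 / 143 = 0.001608
K = 492 ft/d × 0.3048 = 150.0 m/d
Darcy flux q = K·i = 150.0 × 0.001608 = 0.2412 m/d
v_s = q/n_e = 0.2412/0.28 = 0.8614 m/d
Retardation R = 1 + ρ_b·K_d/n = 1 + 1.64×2.6/0.28 = 16.23
Contaminant velocity v_c = v/R = 0.8614/16.23 = 0.05308 m/d
t = L/v_c = 349/0.05308 = 6575 d
   = 6575/365 = 18.0 yr

18.0 years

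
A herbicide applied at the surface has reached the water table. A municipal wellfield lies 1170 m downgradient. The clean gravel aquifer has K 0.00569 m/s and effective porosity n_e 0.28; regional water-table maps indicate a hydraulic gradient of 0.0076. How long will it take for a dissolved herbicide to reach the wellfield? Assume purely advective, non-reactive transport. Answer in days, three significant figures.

87.7 days

K = 0.00569 m/s × 86400 s/d = 491.6 m/d
q = Ki = 491.6 × 0.0076 = 3.736 m/d
Average linear velocity = 3.736 / 0.28 = 13.34 m/d
t = L / v = 1170 / 13.34 = 87.68 d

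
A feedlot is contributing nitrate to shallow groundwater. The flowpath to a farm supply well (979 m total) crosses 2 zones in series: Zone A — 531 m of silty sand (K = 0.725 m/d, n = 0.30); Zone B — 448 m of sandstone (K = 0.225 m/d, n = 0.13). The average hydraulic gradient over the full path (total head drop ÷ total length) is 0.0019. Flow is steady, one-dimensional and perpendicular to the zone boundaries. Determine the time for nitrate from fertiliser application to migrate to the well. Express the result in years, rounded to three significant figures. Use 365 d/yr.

For zones in series the flux q is common to all zones; the equivalent conductivity is the harmonic (thickness-weighted) mean, K_eq = L_total / Σ(L_j/K_j).
Σ(L/K) = 531/0.725 + 448/0.225 = 732.4 + 1991 = 2724 d
K_eq = L_total / Σ(L/K) = 979 / 2724 = 0.3595 m/d
q = K_eq · i = 0.3595 × 0.0019 = 6.830e-4 m/d (same in every zone)
Zone A: v = q/n = 6.830e-4/0.30 = 0.002277 m/d → t_A = 531/0.002277 = 233200 d
Zone B: v = q/n = 6.830e-4/0.13 = 0.005254 m/d → t_B = 448/0.005254 = 85270 d
Total t = 233200 + 85270 = 318500 d
   = 318500 / 365 = 873 yr

873 years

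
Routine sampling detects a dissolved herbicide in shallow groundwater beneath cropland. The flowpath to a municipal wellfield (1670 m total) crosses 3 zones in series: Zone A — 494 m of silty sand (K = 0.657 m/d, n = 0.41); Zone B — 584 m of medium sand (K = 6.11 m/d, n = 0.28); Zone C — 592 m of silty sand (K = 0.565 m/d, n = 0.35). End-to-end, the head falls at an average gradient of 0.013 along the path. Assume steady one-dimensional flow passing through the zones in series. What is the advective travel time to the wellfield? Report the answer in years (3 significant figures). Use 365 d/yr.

Steady 1-D flow in series ⇒ the Darcy flux q is identical in every zone and the zone head losses add (resistances L/K in series).
Σ(L/K) = 494/0.657 + 584/6.11 + 592/0.565 = 751.9 + 95.58 + 1048 = 1895 d
K_eq = L_total / Σ(L/K) = 1670 / 1895 = 0.8811 m/d
q = K_eq · i = 0.8811 × 0.013 = 0.01145 m/d (same in every zone)
Zone A: v = q/n = 0.01145/0.41 = 0.02794 m/d → t_A = 494/0.02794 = 17680 d
Zone B: v = q/n = 0.01145/0.28 = 0.04091 m/d → t_B = 584/0.04091 = 14280 d
Zone C: v = q/n = 0.01145/0.35 = 0.03273 m/d → t_C = 592/0.03273 = 18090 d
Total t = 17680 + 14280 + 18090 = 50050 d
   = 50050 / 365 = 137 yr

137 years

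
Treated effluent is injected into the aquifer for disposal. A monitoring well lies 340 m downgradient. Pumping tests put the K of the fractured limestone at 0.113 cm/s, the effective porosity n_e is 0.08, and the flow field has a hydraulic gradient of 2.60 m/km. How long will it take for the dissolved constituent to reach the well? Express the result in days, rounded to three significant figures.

K = 0.113 cm/s × 864 = 97.63 m/d
Darcy flux q = K·i = 97.63 × 0.0026 = 0.2538 m/d
Average linear velocity = 0.2538 / 0.08 = 3.173 m/d
t = L / v = 340 / 3.173 = 107.2 d

107 days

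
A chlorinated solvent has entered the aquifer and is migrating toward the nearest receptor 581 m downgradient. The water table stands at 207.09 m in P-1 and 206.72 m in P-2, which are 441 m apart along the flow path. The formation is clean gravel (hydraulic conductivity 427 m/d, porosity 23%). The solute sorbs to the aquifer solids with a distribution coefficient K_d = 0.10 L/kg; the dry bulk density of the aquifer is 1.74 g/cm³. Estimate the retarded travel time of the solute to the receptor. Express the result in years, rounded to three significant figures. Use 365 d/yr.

Hydraulic gradient i = (207.09 − 206.72) / 441 = 0.37 / 441 = 8.390e-4
Darcy flux q = K·i = 427 × 8.390e-4 = 0.3583 m/d
v = Ki/n = 427·8.390e-4/0.23 = 1.558 m/d
Retardation R = 1 + ρ_b·K_d/n = 1 + 1.74×0.10/0.23 = 1.757
Contaminant velocity v_c = v/R = 1.558/1.757 = 0.8868 m/d
t = L/v_c = 581/0.8868 = 655.2 d
   = 655.2/365 = 1.80 yr

1.80 years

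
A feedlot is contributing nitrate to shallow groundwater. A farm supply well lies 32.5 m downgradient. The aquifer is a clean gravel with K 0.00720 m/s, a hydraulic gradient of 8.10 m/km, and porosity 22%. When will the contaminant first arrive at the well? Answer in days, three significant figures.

K = 0.00720 m/s × 86400 s/d = 622.1 m/d
Darcy flux q = K·i = 622.1 × 0.0081 = 5.039 m/d
v = Ki/n = 622.1·0.0081/0.22 = 22.90 m/d
t = L / v = 32.5 / 22.90 = 1.419 d

1.42 days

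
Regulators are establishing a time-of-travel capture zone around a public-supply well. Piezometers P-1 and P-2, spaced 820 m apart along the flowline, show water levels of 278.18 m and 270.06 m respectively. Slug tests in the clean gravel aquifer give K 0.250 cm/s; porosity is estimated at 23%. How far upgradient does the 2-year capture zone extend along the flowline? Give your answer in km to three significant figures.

Hydraulic gradient i = (278.18 − 270.06) / 820 = 8.12 / 820 = 0.009902
K = 0.250 cm/s × 864 = 216.0 m/d
q = Ki = 216.0 × 0.009902 = 2.139 m/d
Seepage velocity v = q / n = 2.139 / 0.23 = 9.300 m/d
T = 2 yr × 365 = 730 d
L = v × T = 9.300 × 730 = 6789 m
   = 6.79 km

6.79 km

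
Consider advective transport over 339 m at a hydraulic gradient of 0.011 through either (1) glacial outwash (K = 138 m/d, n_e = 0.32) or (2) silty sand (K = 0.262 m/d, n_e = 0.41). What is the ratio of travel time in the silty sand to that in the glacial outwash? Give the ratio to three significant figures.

675

Unit 1 (glacial outwash): v = 138×0.011/0.32 = 4.744 m/d, t = 339/4.744 = 71.46 d
Unit 2 (silty sand): v = 0.262×0.011/0.41 = 0.007029 m/d, t = 339/0.007029 = 48230 d
t(silty sand) / t(glacial outwash) = 48230/71.46 = 675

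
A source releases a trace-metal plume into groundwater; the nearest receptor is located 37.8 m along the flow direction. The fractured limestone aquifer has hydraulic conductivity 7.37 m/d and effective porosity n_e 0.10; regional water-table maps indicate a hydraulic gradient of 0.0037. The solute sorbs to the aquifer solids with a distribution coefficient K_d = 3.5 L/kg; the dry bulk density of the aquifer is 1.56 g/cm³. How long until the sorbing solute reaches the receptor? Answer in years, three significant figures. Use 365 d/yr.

q = Ki = 7.37 × 0.0037 = 0.02727 m/d
v = Ki/n = 7.37·0.0037/0.10 = 0.2727 m/d
Retardation R = 1 + ρ_b·K_d/n = 1 + 1.56×3.5/0.10 = 55.60
Contaminant velocity v_c = v/R = 0.2727/55.60 = 0.004904 m/d
t = L/v_c = 37.8/0.004904 = 7707 d
   = 7707/365 = 21.1 yr

21.1 years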